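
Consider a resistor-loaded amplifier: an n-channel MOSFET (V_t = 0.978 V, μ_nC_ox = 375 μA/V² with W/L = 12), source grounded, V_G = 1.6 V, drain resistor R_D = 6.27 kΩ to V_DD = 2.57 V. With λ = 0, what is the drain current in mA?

V_GS = V_G = 1.6 V, so V_ov = 1.6 − 0.978 = 0.622 V.
k_n = μ_nC_ox · (W/L) = 4.5 mA/V².
Assume saturation: I_D = ½ k_n V_ov² = 0.5 × 4.5 × 0.622² = 0.87 mA, giving V_DS = V_DD − I_D R_D = 2.57 − 0.87 × 6.27 = -2.89 V.
But -2.89 V < V_ov = 0.622 V, so the device is actually in triode.
In triode I_D = k_n[V_ov V_DS − ½ V_DS²] and I_D = (V_DD − V_DS)/R_D. Equating: 14.1 V_DS² − 18.55 V_DS + 2.57 = 0, giving V_DS = 0.157 V (the root below V_ov).
I_D = (2.57 − 0.157) / 6.27 = 0.385 mA.

I_D = 0.385 mA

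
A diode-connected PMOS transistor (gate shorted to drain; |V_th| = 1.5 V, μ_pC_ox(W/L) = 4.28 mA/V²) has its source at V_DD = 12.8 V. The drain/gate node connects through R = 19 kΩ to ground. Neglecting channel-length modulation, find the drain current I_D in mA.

I_D = 0.568 mA

With gate tied to drain, V_SG = V_SD ≥ V_SG − |V_th|, so the device is in saturation.
KCL at the drain: ½ k_p (V_SG − |V_th|)² = (V_DD − V_SG)/R.
Let x = V_SG − 1.5. Then 40.7 x² + x − 11.3 = 0, giving x = 0.515 V (positive root), so V_SG = 2.02 V.
I_D = (V_DD − V_SG)/R = (12.8 − 2.02) / 19 = 0.568 mA.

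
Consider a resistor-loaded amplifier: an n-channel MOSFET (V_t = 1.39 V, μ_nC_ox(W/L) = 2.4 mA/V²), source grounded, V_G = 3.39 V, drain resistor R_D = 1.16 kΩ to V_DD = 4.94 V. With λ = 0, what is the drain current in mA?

I_D = 3.45 mA

V_GS = V_G = 3.39 V, so V_ov = 3.39 − 1.39 = 2 V.
Assume saturation: I_D = ½ k_n V_ov² = 0.5 × 2.4 × 2² = 4.8 mA, giving V_DS = V_DD − I_D R_D = 4.94 − 4.8 × 1.16 = -0.628 V.
But -0.628 V < V_ov = 2 V, so the device is actually in triode.
In triode I_D = k_n[V_ov V_DS − ½ V_DS²] and I_D = (V_DD − V_DS)/R_D. Equating: 1.39 V_DS² − 6.568 V_DS + 4.94 = 0, giving V_DS = 0.939 V (the root below V_ov).
I_D = (4.94 − 0.939) / 1.16 = 3.45 mA.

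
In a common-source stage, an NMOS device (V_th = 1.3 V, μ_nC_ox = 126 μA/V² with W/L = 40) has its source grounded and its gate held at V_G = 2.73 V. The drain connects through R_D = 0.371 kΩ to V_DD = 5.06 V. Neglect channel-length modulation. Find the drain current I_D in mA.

I_D = 5.15 mA

V_GS = V_G = 2.73 V, so V_ov = 2.73 − 1.3 = 1.43 V.
k_n = μ_nC_ox · (W/L) = 5.04 mA/V².
Assume saturation: I_D = ½ k_n V_ov² = 0.5 × 5.04 × 1.43² = 5.15 mA, giving V_DS = V_DD − I_D R_D = 5.06 − 5.15 × 0.371 = 3.15 V.
V_DS = 3.15 V ≥ V_ov = 1.43 V, confirming saturation.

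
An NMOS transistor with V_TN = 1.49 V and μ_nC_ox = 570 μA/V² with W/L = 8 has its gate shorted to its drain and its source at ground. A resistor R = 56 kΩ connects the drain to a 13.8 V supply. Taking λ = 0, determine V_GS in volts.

V_GS = 1.80 V

With gate tied to drain, V_GS = V_DS ≥ V_GS − V_TN, so the device is in saturation.
k_n = μ_nC_ox · (W/L) = 4.56 mA/V².
KCL at the drain: ½ k_n (V_GS − V_TN)² = (V_DD − V_GS)/R.
Let x = V_GS − 1.49. Then 128 x² + x − 12.31 = 0, giving x = 0.307 V (positive root), so V_GS = 1.8 V.
I_D = (V_DD − V_GS)/R = (13.8 − 1.8) / 56 = 0.214 mA.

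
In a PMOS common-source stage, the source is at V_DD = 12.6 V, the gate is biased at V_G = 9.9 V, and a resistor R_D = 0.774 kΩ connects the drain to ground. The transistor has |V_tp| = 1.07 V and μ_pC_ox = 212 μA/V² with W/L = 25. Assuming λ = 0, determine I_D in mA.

I_D = 7.04 mA

V_SG = V_DD − V_G = 12.6 − 9.9 = 2.7 V, so V_ov = 2.7 − 1.07 = 1.63 V.
k_p = μ_pC_ox · (W/L) = 5.3 mA/V².
Assume saturation: I_D = ½ k_p V_ov² = 0.5 × 5.3 × 1.63² = 7.04 mA, giving V_SD = V_DD − I_D R_D = 12.6 − 7.04 × 0.774 = 7.15 V.
V_SD = 7.15 V ≥ V_ov = 1.63 V, confirming saturation.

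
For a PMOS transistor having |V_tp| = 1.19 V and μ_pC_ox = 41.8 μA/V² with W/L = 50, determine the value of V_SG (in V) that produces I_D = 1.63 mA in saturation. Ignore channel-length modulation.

k_p = μ_pC_ox · (W/L) = 2.09 mA/V².
In saturation I_D = ½ k_p (V_SG − |V_tp|)², so V_SG − |V_tp| = √(2 I_D / k_p) = √(2 × 1.63 / 2.09) = 1.25 V.
V_SG = 1.19 + 1.25 = 2.44 V.

V_SG = 2.44 V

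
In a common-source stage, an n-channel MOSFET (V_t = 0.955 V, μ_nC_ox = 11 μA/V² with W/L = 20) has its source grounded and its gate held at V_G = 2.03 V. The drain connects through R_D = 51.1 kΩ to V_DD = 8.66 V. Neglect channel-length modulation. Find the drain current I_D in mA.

V_GS = V_G = 2.03 V, so V_ov = 2.03 − 0.955 = 1.07 V.
k_n = μ_nC_ox · (W/L) = 0.22 mA/V².
Assume saturation: I_D = ½ k_n V_ov² = 0.5 × 0.22 × 1.07² = 0.127 mA, giving V_DS = V_DD − I_D R_D = 8.66 − 0.127 × 51.1 = 2.16 V.
V_DS = 2.16 V ≥ V_ov = 1.07 V, confirming saturation.

I_D = 0.127 mA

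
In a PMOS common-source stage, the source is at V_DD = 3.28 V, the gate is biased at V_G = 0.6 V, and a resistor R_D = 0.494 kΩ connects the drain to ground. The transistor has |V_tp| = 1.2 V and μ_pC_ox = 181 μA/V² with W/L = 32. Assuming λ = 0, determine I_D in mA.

I_D = 5.01 mA

V_SG = V_DD − V_G = 3.28 − 0.6 = 2.68 V, so V_ov = 2.68 − 1.2 = 1.48 V.
k_p = μ_pC_ox · (W/L) = 5.792 mA/V².
Assume saturation: I_D = ½ k_p V_ov² = 0.5 × 5.792 × 1.48² = 6.34 mA, giving V_SD = V_DD − I_D R_D = 3.28 − 6.34 × 0.494 = 0.146 V.
But 0.146 V < V_ov = 1.48 V, so the device is actually in triode.
In triode I_D = k_p[V_ov V_SD − ½ V_SD²] and I_D = (V_DD − V_SD)/R_D. Equating: 1.43 V_SD² − 5.235 V_SD + 3.28 = 0, giving V_SD = 0.803 V (the root below V_ov).
I_D = (3.28 − 0.803) / 0.494 = 5.01 mA.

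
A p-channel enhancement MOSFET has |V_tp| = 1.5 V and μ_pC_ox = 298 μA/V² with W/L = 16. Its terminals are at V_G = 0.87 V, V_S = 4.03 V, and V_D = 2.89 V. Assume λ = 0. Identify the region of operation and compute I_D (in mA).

V_SG = V_S − V_G = 4.03 − 0.87 = 3.16 V; V_SD = V_S − V_D = 4.03 − 2.89 = 1.14 V.
k_p = μ_pC_ox · (W/L) = 4.768 mA/V².
V_ov = V_SG − |V_tp| = 3.16 − 1.5 = 1.66 V.
Since V_SD = 1.14 V < V_ov = 1.66 V, the device is in the triode region.
I_D = k_p [V_ov · V_SD − ½ V_SD²] = 4.768 × [1.66 × 1.14 − 0.5 × 1.14²] = 5.92 mA.

Triode; I_D = 5.92 mA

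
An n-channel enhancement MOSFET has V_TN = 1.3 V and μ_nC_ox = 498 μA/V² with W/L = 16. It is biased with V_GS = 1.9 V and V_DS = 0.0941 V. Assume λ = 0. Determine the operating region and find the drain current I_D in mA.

Triode; I_D = 0.415 mA

k_n = μ_nC_ox · (W/L) = 7.968 mA/V².
V_ov = V_GS − V_TN = 1.9 − 1.3 = 0.6 V.
Since V_DS = 0.0941 V < V_ov = 0.6 V, the device is in the triode region.
I_D = k_n [V_ov · V_DS − ½ V_DS²] = 7.968 × [0.6 × 0.0941 − 0.5 × 0.0941²] = 0.415 mA.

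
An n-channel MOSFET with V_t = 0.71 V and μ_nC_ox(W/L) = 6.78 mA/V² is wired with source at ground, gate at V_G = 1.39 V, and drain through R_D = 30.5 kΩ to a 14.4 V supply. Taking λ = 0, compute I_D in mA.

V_GS = V_G = 1.39 V, so V_ov = 1.39 − 0.71 = 0.68 V.
Assume saturation: I_D = ½ k_n V_ov² = 0.5 × 6.78 × 0.68² = 1.57 mA, giving V_DS = V_DD − I_D R_D = 14.4 − 1.57 × 30.5 = -33.4 V.
But -33.4 V < V_ov = 0.68 V, so the device is actually in triode.
In triode I_D = k_n[V_ov V_DS − ½ V_DS²] and I_D = (V_DD − V_DS)/R_D. Equating: 103 V_DS² − 141.6 V_DS + 14.4 = 0, giving V_DS = 0.111 V (the root below V_ov).
I_D = (14.4 − 0.111) / 30.5 = 0.469 mA.

I_D = 0.469 mA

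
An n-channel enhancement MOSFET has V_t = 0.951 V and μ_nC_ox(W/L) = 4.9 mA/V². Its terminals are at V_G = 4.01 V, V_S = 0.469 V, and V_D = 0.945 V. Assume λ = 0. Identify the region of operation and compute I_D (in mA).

Triode; I_D = 5.49 mA

V_GS = V_G − V_S = 4.01 − 0.469 = 3.54 V; V_DS = V_D − V_S = 0.945 − 0.469 = 0.476 V.
V_ov = V_GS − V_t = 3.54 − 0.951 = 2.59 V.
Since V_DS = 0.476 V < V_ov = 2.59 V, the device is in the triode region.
I_D = k_n [V_ov · V_DS − ½ V_DS²] = 4.9 × [2.59 × 0.476 − 0.5 × 0.476²] = 5.49 mA.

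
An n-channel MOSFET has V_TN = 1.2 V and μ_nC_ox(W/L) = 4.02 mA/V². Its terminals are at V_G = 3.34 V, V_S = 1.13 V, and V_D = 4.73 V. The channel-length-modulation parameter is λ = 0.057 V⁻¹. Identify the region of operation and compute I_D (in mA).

Saturation; I_D = 2.47 mA

V_GS = V_G − V_S = 3.34 − 1.13 = 2.21 V; V_DS = V_D − V_S = 4.73 − 1.13 = 3.6 V.
V_ov = V_GS − V_TN = 2.21 − 1.2 = 1.01 V.
Since V_DS = 3.6 V ≥ V_ov = 1.01 V, the device is in saturation.
I_D = ½ k_n V_ov² (1 + λ V_DS) = 0.5 × 4.02 × 1.01² × (1 + 0.057 × 3.6) = 2.47 mA.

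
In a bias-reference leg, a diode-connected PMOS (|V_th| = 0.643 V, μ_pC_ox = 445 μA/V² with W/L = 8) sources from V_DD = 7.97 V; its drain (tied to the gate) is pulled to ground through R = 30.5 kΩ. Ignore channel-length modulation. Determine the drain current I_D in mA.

I_D = 0.228 mA

With gate tied to drain, V_SG = V_SD ≥ V_SG − |V_th|, so the device is in saturation.
k_p = μ_pC_ox · (W/L) = 3.56 mA/V².
KCL at the drain: ½ k_p (V_SG − |V_th|)² = (V_DD − V_SG)/R.
Let x = V_SG − 0.643. Then 54.3 x² + x − 7.327 = 0, giving x = 0.358 V (positive root), so V_SG = 1 V.
I_D = (V_DD − V_SG)/R = (7.97 − 1) / 30.5 = 0.228 mA.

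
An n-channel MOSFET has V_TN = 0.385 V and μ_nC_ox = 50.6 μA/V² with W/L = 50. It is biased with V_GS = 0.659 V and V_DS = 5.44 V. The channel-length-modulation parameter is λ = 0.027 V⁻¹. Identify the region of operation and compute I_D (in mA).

k_n = μ_nC_ox · (W/L) = 2.53 mA/V².
V_ov = V_GS − V_TN = 0.659 − 0.385 = 0.274 V.
Since V_DS = 5.44 V ≥ V_ov = 0.274 V, the device is in saturation.
I_D = ½ k_n V_ov² (1 + λ V_DS) = 0.5 × 2.53 × 0.274² × (1 + 0.027 × 5.44) = 0.109 mA.

Saturation; I_D = 0.109 mA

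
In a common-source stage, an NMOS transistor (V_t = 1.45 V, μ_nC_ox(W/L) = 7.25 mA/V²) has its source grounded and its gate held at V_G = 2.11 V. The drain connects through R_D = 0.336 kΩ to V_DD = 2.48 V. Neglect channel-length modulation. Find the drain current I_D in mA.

I_D = 1.58 mA

V_GS = V_G = 2.11 V, so V_ov = 2.11 − 1.45 = 0.66 V.
Assume saturation: I_D = ½ k_n V_ov² = 0.5 × 7.25 × 0.66² = 1.58 mA, giving V_DS = V_DD − I_D R_D = 2.48 − 1.58 × 0.336 = 1.95 V.
V_DS = 1.95 V ≥ V_ov = 0.66 V, confirming saturation.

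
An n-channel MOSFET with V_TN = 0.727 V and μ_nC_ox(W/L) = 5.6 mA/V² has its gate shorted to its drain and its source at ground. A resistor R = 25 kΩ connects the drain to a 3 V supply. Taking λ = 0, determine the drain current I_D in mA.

With gate tied to drain, V_GS = V_DS ≥ V_GS − V_TN, so the device is in saturation.
KCL at the drain: ½ k_n (V_GS − V_TN)² = (V_DD − V_GS)/R.
Let x = V_GS − 0.727. Then 70 x² + x − 2.273 = 0, giving x = 0.173 V (positive root), so V_GS = 0.9 V.
I_D = (V_DD − V_GS)/R = (3 − 0.9) / 25 = 0.084 mA.

I_D = 0.0840 mA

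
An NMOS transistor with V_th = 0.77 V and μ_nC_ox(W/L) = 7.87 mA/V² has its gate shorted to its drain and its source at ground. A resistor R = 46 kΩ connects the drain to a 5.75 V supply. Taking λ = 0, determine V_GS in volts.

With gate tied to drain, V_GS = V_DS ≥ V_GS − V_th, so the device is in saturation.
KCL at the drain: ½ k_n (V_GS − V_th)² = (V_DD − V_GS)/R.
Let x = V_GS − 0.77. Then 181 x² + x − 4.98 = 0, giving x = 0.163 V (positive root), so V_GS = 0.933 V.
I_D = (V_DD − V_GS)/R = (5.75 − 0.933) / 46 = 0.105 mA.

V_GS = 0.933 V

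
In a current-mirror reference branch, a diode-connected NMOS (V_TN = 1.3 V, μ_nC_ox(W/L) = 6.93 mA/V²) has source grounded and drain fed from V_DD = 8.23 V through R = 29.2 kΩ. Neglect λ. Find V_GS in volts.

With gate tied to drain, V_GS = V_DS ≥ V_GS − V_TN, so the device is in saturation.
KCL at the drain: ½ k_n (V_GS − V_TN)² = (V_DD − V_GS)/R.
Let x = V_GS − 1.3. Then 101 x² + x − 6.93 = 0, giving x = 0.257 V (positive root), so V_GS = 1.56 V.
I_D = (V_DD − V_GS)/R = (8.23 − 1.56) / 29.2 = 0.229 mA.

V_GS = 1.56 V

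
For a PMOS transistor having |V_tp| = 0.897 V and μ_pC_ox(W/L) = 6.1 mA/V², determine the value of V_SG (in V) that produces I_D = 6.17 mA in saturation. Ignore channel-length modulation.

V_SG = 2.32 V

In saturation I_D = ½ k_p (V_SG − |V_tp|)², so V_SG − |V_tp| = √(2 I_D / k_p) = √(2 × 6.17 / 6.1) = 1.42 V.
V_SG = 0.897 + 1.42 = 2.32 V.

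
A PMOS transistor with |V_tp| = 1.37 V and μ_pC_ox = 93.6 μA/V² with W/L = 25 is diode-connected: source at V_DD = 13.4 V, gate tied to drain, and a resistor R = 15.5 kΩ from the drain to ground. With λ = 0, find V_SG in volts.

V_SG = 2.16 V

With gate tied to drain, V_SG = V_SD ≥ V_SG − |V_tp|, so the device is in saturation.
k_p = μ_pC_ox · (W/L) = 2.34 mA/V².
KCL at the drain: ½ k_p (V_SG − |V_tp|)² = (V_DD − V_SG)/R.
Let x = V_SG − 1.37. Then 18.1 x² + x − 12.03 = 0, giving x = 0.787 V (positive root), so V_SG = 2.16 V.
I_D = (V_DD − V_SG)/R = (13.4 − 2.16) / 15.5 = 0.725 mA.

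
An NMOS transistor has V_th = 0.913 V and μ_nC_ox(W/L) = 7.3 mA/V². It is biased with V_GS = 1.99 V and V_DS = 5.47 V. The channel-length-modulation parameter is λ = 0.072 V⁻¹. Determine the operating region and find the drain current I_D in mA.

V_ov = V_GS − V_th = 1.99 − 0.913 = 1.08 V.
Since V_DS = 5.47 V ≥ V_ov = 1.08 V, the device is in saturation.
I_D = ½ k_n V_ov² (1 + λ V_DS) = 0.5 × 7.3 × 1.08² × (1 + 0.072 × 5.47) = 5.9 mA.

Saturation; I_D = 5.90 mA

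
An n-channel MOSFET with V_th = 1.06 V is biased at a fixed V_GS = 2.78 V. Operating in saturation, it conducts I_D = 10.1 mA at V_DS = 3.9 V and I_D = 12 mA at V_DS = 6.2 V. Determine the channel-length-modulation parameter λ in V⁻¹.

λ = 0.120 V⁻¹

With V_GS fixed, I_D ∝ (1 + λ V_DS) in saturation, so I_D2/I_D1 = (1 + λ V_DS2)/(1 + λ V_DS1).
12/10.1 = 1.188 = (1 + 6.2 λ)/(1 + 3.9 λ).
Solving: λ (I_D1 V_DS2 − I_D2 V_DS1) = I_D2 − I_D1, so λ = (12 − 10.1) / (10.1 × 6.2 − 12 × 3.9) = 1.9 / 15.8 = 0.12 V⁻¹.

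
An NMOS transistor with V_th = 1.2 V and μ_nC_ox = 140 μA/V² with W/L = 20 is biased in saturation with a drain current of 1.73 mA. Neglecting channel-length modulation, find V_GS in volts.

V_GS = 2.31 V

k_n = μ_nC_ox · (W/L) = 2.8 mA/V².
In saturation I_D = ½ k_n (V_GS − V_th)², so V_GS − V_th = √(2 I_D / k_n) = √(2 × 1.73 / 2.8) = 1.11 V.
V_GS = 1.2 + 1.11 = 2.31 V.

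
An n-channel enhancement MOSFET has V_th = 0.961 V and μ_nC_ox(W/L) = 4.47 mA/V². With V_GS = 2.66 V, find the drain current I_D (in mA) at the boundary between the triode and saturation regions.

I_D = 6.45 mA

At the boundary V_DS = V_ov = V_GS − V_th = 2.66 − 0.961 = 1.7 V.
I_D = ½ k_n V_ov² = 0.5 × 4.47 × 1.7² = 6.45 mA.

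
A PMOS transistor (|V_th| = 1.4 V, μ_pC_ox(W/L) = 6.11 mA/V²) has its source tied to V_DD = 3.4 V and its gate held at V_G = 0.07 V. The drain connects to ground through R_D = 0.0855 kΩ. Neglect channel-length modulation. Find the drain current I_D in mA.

I_D = 11.4 mA

V_SG = V_DD − V_G = 3.4 − 0.07 = 3.33 V, so V_ov = 3.33 − 1.4 = 1.93 V.
Assume saturation: I_D = ½ k_p V_ov² = 0.5 × 6.11 × 1.93² = 11.4 mA, giving V_SD = V_DD − I_D R_D = 3.4 − 11.4 × 0.0855 = 2.43 V.
V_SD = 2.43 V ≥ V_ov = 1.93 V, confirming saturation.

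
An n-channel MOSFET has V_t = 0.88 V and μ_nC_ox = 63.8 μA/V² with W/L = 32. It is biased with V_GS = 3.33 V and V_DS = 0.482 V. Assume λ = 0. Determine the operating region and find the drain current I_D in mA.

Triode; I_D = 2.17 mA

k_n = μ_nC_ox · (W/L) = 2.042 mA/V².
V_ov = V_GS − V_t = 3.33 − 0.88 = 2.45 V.
Since V_DS = 0.482 V < V_ov = 2.45 V, the device is in the triode region.
I_D = k_n [V_ov · V_DS − ½ V_DS²] = 2.042 × [2.45 × 0.482 − 0.5 × 0.482²] = 2.17 mA.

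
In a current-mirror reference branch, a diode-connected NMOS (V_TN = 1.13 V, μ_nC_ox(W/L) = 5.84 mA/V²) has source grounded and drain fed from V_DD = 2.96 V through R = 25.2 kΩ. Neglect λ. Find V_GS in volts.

With gate tied to drain, V_GS = V_DS ≥ V_GS − V_TN, so the device is in saturation.
KCL at the drain: ½ k_n (V_GS − V_TN)² = (V_DD − V_GS)/R.
Let x = V_GS − 1.13. Then 73.6 x² + x − 1.83 = 0, giving x = 0.151 V (positive root), so V_GS = 1.28 V.
I_D = (V_DD − V_GS)/R = (2.96 − 1.28) / 25.2 = 0.0666 mA.

V_GS = 1.28 V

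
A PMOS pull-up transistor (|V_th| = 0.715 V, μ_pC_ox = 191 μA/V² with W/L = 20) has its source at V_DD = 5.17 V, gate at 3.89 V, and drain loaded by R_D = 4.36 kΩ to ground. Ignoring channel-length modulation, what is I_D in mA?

V_SG = V_DD − V_G = 5.17 − 3.89 = 1.28 V, so V_ov = 1.28 − 0.715 = 0.565 V.
k_p = μ_pC_ox · (W/L) = 3.82 mA/V².
Assume saturation: I_D = ½ k_p V_ov² = 0.5 × 3.82 × 0.565² = 0.61 mA, giving V_SD = V_DD − I_D R_D = 5.17 − 0.61 × 4.36 = 2.51 V.
V_SD = 2.51 V ≥ V_ov = 0.565 V, confirming saturation.

I_D = 0.610 mA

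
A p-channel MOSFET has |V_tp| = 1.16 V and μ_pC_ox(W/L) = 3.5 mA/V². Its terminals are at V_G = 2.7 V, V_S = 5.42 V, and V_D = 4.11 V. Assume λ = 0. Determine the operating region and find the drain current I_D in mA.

V_SG = V_S − V_G = 5.42 − 2.7 = 2.72 V; V_SD = V_S − V_D = 5.42 − 4.11 = 1.31 V.
V_ov = V_SG − |V_tp| = 2.72 − 1.16 = 1.56 V.
Since V_SD = 1.31 V < V_ov = 1.56 V, the device is in the triode region.
I_D = k_p [V_ov · V_SD − ½ V_SD²] = 3.5 × [1.56 × 1.31 − 0.5 × 1.31²] = 4.15 mA.

Triode; I_D = 4.15 mA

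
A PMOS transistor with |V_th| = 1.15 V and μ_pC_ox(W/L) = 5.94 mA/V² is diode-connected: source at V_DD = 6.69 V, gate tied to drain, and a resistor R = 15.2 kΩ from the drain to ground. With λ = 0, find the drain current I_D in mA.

With gate tied to drain, V_SG = V_SD ≥ V_SG − |V_th|, so the device is in saturation.
KCL at the drain: ½ k_p (V_SG − |V_th|)² = (V_DD − V_SG)/R.
Let x = V_SG − 1.15. Then 45.1 x² + x − 5.54 = 0, giving x = 0.339 V (positive root), so V_SG = 1.49 V.
I_D = (V_DD − V_SG)/R = (6.69 − 1.49) / 15.2 = 0.342 mA.

I_D = 0.342 mA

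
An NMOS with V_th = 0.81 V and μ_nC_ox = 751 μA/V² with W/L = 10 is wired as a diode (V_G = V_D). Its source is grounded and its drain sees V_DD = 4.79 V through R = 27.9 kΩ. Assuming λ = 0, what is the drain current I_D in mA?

With gate tied to drain, V_GS = V_DS ≥ V_GS − V_th, so the device is in saturation.
k_n = μ_nC_ox · (W/L) = 7.51 mA/V².
KCL at the drain: ½ k_n (V_GS − V_th)² = (V_DD − V_GS)/R.
Let x = V_GS − 0.81. Then 105 x² + x − 3.98 = 0, giving x = 0.19 V (positive root), so V_GS = 1 V.
I_D = (V_DD − V_GS)/R = (4.79 − 1) / 27.9 = 0.136 mA.

I_D = 0.136 mA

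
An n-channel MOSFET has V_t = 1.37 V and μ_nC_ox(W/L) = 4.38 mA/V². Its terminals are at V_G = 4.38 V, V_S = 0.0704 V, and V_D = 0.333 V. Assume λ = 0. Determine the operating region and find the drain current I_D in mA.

V_GS = V_G − V_S = 4.38 − 0.0704 = 4.31 V; V_DS = V_D − V_S = 0.333 − 0.0704 = 0.263 V.
V_ov = V_GS − V_t = 4.31 − 1.37 = 2.94 V.
Since V_DS = 0.263 V < V_ov = 2.94 V, the device is in the triode region.
I_D = k_n [V_ov · V_DS − ½ V_DS²] = 4.38 × [2.94 × 0.263 − 0.5 × 0.263²] = 3.23 mA.

Triode; I_D = 3.23 mA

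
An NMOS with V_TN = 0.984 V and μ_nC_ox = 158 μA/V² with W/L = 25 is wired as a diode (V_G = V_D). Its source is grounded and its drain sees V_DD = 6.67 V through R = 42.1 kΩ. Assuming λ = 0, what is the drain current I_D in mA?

With gate tied to drain, V_GS = V_DS ≥ V_GS − V_TN, so the device is in saturation.
k_n = μ_nC_ox · (W/L) = 3.95 mA/V².
KCL at the drain: ½ k_n (V_GS − V_TN)² = (V_DD − V_GS)/R.
Let x = V_GS − 0.984. Then 83.1 x² + x − 5.686 = 0, giving x = 0.256 V (positive root), so V_GS = 1.24 V.
I_D = (V_DD − V_GS)/R = (6.67 − 1.24) / 42.1 = 0.129 mA.

I_D = 0.129 mA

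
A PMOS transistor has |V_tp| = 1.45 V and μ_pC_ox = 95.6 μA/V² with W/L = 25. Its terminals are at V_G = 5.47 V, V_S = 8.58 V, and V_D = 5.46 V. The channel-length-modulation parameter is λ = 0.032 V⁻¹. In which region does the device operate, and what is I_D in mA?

Saturation; I_D = 3.62 mA

V_SG = V_S − V_G = 8.58 − 5.47 = 3.11 V; V_SD = V_S − V_D = 8.58 − 5.46 = 3.12 V.
k_p = μ_pC_ox · (W/L) = 2.39 mA/V².
V_ov = V_SG − |V_tp| = 3.11 − 1.45 = 1.66 V.
Since V_SD = 3.12 V ≥ V_ov = 1.66 V, the device is in saturation.
I_D = ½ k_p V_ov² (1 + λ V_SD) = 0.5 × 2.39 × 1.66² × (1 + 0.032 × 3.12) = 3.62 mA.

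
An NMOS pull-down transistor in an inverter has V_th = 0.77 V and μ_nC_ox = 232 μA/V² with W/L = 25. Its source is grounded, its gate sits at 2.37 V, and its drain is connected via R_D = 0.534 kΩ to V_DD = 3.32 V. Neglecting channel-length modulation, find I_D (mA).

V_GS = V_G = 2.37 V, so V_ov = 2.37 − 0.77 = 1.6 V.
k_n = μ_nC_ox · (W/L) = 5.8 mA/V².
Assume saturation: I_D = ½ k_n V_ov² = 0.5 × 5.8 × 1.6² = 7.42 mA, giving V_DS = V_DD − I_D R_D = 3.32 − 7.42 × 0.534 = -0.644 V.
But -0.644 V < V_ov = 1.6 V, so the device is actually in triode.
In triode I_D = k_n[V_ov V_DS − ½ V_DS²] and I_D = (V_DD − V_DS)/R_D. Equating: 1.55 V_DS² − 5.956 V_DS + 3.32 = 0, giving V_DS = 0.676 V (the root below V_ov).
I_D = (3.32 − 0.676) / 0.534 = 4.95 mA.

I_D = 4.95 mA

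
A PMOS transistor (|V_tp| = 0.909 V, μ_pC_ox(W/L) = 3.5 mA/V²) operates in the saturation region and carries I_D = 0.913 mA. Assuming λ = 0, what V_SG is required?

In saturation I_D = ½ k_p (V_SG − |V_tp|)², so V_SG − |V_tp| = √(2 I_D / k_p) = √(2 × 0.913 / 3.5) = 0.722 V.
V_SG = 0.909 + 0.722 = 1.63 V.

V_SG = 1.63 V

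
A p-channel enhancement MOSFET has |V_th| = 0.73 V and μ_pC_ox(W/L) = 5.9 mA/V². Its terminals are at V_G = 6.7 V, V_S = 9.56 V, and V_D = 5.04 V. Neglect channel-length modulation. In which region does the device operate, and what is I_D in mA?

V_SG = V_S − V_G = 9.56 − 6.7 = 2.86 V; V_SD = V_S − V_D = 9.56 − 5.04 = 4.52 V.
V_ov = V_SG − |V_th| = 2.86 − 0.73 = 2.13 V.
Since V_SD = 4.52 V ≥ V_ov = 2.13 V, the device is in saturation.
I_D = ½ k_p V_ov² = 0.5 × 5.9 × 2.13² = 13.4 mA.

Saturation; I_D = 13.4 mA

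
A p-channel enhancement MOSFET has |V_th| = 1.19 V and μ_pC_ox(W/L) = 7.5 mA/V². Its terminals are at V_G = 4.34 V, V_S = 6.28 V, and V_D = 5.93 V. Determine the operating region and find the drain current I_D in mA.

Triode; I_D = 1.51 mA

V_SG = V_S − V_G = 6.28 − 4.34 = 1.94 V; V_SD = V_S − V_D = 6.28 − 5.93 = 0.35 V.
V_ov = V_SG − |V_th| = 1.94 − 1.19 = 0.75 V.
Since V_SD = 0.35 V < V_ov = 0.75 V, the device is in the triode region.
I_D = k_p [V_ov · V_SD − ½ V_SD²] = 7.5 × [0.75 × 0.35 − 0.5 × 0.35²] = 1.51 mA.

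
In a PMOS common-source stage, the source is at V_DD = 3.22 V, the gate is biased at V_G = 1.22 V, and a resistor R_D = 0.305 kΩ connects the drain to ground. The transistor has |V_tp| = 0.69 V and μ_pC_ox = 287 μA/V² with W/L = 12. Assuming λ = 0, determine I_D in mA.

I_D = 2.96 mA

V_SG = V_DD − V_G = 3.22 − 1.22 = 2 V, so V_ov = 2 − 0.69 = 1.31 V.
k_p = μ_pC_ox · (W/L) = 3.444 mA/V².
Assume saturation: I_D = ½ k_p V_ov² = 0.5 × 3.444 × 1.31² = 2.96 mA, giving V_SD = V_DD − I_D R_D = 3.22 − 2.96 × 0.305 = 2.32 V.
V_SD = 2.32 V ≥ V_ov = 1.31 V, confirming saturation.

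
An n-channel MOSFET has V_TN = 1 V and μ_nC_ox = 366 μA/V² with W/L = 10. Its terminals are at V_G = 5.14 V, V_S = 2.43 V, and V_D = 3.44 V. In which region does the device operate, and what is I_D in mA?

Triode; I_D = 4.45 mA

V_GS = V_G − V_S = 5.14 − 2.43 = 2.71 V; V_DS = V_D − V_S = 3.44 − 2.43 = 1.01 V.
k_n = μ_nC_ox · (W/L) = 3.66 mA/V².
V_ov = V_GS − V_TN = 2.71 − 1 = 1.71 V.
Since V_DS = 1.01 V < V_ov = 1.71 V, the device is in the triode region.
I_D = k_n [V_ov · V_DS − ½ V_DS²] = 3.66 × [1.71 × 1.01 − 0.5 × 1.01²] = 4.45 mA.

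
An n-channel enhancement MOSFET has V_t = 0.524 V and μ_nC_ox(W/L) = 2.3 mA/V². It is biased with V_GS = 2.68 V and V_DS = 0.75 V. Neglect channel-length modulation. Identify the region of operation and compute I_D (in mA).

Triode; I_D = 3.07 mA

V_ov = V_GS − V_t = 2.68 − 0.524 = 2.16 V.
Since V_DS = 0.75 V < V_ov = 2.16 V, the device is in the triode region.
I_D = k_n [V_ov · V_DS − ½ V_DS²] = 2.3 × [2.16 × 0.75 − 0.5 × 0.75²] = 3.07 mA.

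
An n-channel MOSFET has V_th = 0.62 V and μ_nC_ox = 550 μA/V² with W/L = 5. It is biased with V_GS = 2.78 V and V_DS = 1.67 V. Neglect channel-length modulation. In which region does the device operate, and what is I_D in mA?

Triode; I_D = 6.09 mA

k_n = μ_nC_ox · (W/L) = 2.75 mA/V².
V_ov = V_GS − V_th = 2.78 − 0.62 = 2.16 V.
Since V_DS = 1.67 V < V_ov = 2.16 V, the device is in the triode region.
I_D = k_n [V_ov · V_DS − ½ V_DS²] = 2.75 × [2.16 × 1.67 − 0.5 × 1.67²] = 6.09 mA.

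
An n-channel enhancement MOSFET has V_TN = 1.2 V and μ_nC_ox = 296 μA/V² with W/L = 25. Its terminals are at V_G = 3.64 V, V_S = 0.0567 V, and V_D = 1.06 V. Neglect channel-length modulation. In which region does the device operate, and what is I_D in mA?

Triode; I_D = 14.0 mA

V_GS = V_G − V_S = 3.64 − 0.0567 = 3.58 V; V_DS = V_D − V_S = 1.06 − 0.0567 = 1 V.
k_n = μ_nC_ox · (W/L) = 7.4 mA/V².
V_ov = V_GS − V_TN = 3.58 − 1.2 = 2.38 V.
Since V_DS = 1 V < V_ov = 2.38 V, the device is in the triode region.
I_D = k_n [V_ov · V_DS − ½ V_DS²] = 7.4 × [2.38 × 1 − 0.5 × 1²] = 14 mA.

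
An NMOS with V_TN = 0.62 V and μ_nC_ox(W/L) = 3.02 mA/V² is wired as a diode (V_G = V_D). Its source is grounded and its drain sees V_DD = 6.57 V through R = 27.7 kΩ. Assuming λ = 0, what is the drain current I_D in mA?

With gate tied to drain, V_GS = V_DS ≥ V_GS − V_TN, so the device is in saturation.
KCL at the drain: ½ k_n (V_GS − V_TN)² = (V_DD − V_GS)/R.
Let x = V_GS − 0.62. Then 41.8 x² + x − 5.95 = 0, giving x = 0.365 V (positive root), so V_GS = 0.985 V.
I_D = (V_DD − V_GS)/R = (6.57 − 0.985) / 27.7 = 0.202 mA.

I_D = 0.202 mA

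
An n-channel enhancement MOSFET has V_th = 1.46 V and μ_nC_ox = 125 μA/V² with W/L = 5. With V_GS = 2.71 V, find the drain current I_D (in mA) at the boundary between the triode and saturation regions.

At the boundary V_DS = V_ov = V_GS − V_th = 2.71 − 1.46 = 1.25 V.
k_n = μ_nC_ox · (W/L) = 0.625 mA/V².
I_D = ½ k_n V_ov² = 0.5 × 0.625 × 1.25² = 0.488 mA.

I_D = 0.488 mA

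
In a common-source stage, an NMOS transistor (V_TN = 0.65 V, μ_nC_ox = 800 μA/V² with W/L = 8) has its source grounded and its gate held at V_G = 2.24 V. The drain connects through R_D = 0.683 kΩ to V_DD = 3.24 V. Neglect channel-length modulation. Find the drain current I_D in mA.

V_GS = V_G = 2.24 V, so V_ov = 2.24 − 0.65 = 1.59 V.
k_n = μ_nC_ox · (W/L) = 6.4 mA/V².
Assume saturation: I_D = ½ k_n V_ov² = 0.5 × 6.4 × 1.59² = 8.09 mA, giving V_DS = V_DD − I_D R_D = 3.24 − 8.09 × 0.683 = -2.29 V.
But -2.29 V < V_ov = 1.59 V, so the device is actually in triode.
In triode I_D = k_n[V_ov V_DS − ½ V_DS²] and I_D = (V_DD − V_DS)/R_D. Equating: 2.19 V_DS² − 7.95 V_DS + 3.24 = 0, giving V_DS = 0.468 V (the root below V_ov).
I_D = (3.24 − 0.468) / 0.683 = 4.06 mA.

I_D = 4.06 mA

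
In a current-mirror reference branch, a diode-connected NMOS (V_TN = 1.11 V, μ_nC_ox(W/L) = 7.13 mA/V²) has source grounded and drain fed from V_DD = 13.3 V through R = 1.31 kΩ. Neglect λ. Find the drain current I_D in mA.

With gate tied to drain, V_GS = V_DS ≥ V_GS − V_TN, so the device is in saturation.
KCL at the drain: ½ k_n (V_GS − V_TN)² = (V_DD − V_GS)/R.
Let x = V_GS − 1.11. Then 4.67 x² + x − 12.19 = 0, giving x = 1.51 V (positive root), so V_GS = 2.62 V.
I_D = (V_DD − V_GS)/R = (13.3 − 2.62) / 1.31 = 8.15 mA.

I_D = 8.15 mA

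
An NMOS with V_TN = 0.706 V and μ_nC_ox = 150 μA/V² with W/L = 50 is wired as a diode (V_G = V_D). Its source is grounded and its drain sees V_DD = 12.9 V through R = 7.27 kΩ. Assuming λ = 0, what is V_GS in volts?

With gate tied to drain, V_GS = V_DS ≥ V_GS − V_TN, so the device is in saturation.
k_n = μ_nC_ox · (W/L) = 7.5 mA/V².
KCL at the drain: ½ k_n (V_GS − V_TN)² = (V_DD − V_GS)/R.
Let x = V_GS − 0.706. Then 27.3 x² + x − 12.19 = 0, giving x = 0.651 V (positive root), so V_GS = 1.36 V.
I_D = (V_DD − V_GS)/R = (12.9 − 1.36) / 7.27 = 1.59 mA.

V_GS = 1.36 V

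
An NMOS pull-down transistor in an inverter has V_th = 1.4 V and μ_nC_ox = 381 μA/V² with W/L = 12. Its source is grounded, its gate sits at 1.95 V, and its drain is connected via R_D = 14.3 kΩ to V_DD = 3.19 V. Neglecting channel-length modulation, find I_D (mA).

V_GS = V_G = 1.95 V, so V_ov = 1.95 − 1.4 = 0.55 V.
k_n = μ_nC_ox · (W/L) = 4.572 mA/V².
Assume saturation: I_D = ½ k_n V_ov² = 0.5 × 4.572 × 0.55² = 0.692 mA, giving V_DS = V_DD − I_D R_D = 3.19 − 0.692 × 14.3 = -6.7 V.
But -6.7 V < V_ov = 0.55 V, so the device is actually in triode.
In triode I_D = k_n[V_ov V_DS − ½ V_DS²] and I_D = (V_DD − V_DS)/R_D. Equating: 32.7 V_DS² − 36.96 V_DS + 3.19 = 0, giving V_DS = 0.0942 V (the root below V_ov).
I_D = (3.19 − 0.0942) / 14.3 = 0.216 mA.

I_D = 0.216 mA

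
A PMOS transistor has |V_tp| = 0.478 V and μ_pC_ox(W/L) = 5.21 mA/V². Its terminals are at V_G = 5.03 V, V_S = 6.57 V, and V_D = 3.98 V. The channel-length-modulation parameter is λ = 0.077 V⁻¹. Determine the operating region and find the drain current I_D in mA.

Saturation; I_D = 3.52 mA

V_SG = V_S − V_G = 6.57 − 5.03 = 1.54 V; V_SD = V_S − V_D = 6.57 − 3.98 = 2.59 V.
V_ov = V_SG − |V_tp| = 1.54 − 0.478 = 1.06 V.
Since V_SD = 2.59 V ≥ V_ov = 1.06 V, the device is in saturation.
I_D = ½ k_p V_ov² (1 + λ V_SD) = 0.5 × 5.21 × 1.06² × (1 + 0.077 × 2.59) = 3.52 mA.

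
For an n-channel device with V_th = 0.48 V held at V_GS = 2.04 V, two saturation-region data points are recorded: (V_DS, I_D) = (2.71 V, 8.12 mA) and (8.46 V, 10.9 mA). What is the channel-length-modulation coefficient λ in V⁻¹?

With V_GS fixed, I_D ∝ (1 + λ V_DS) in saturation, so I_D2/I_D1 = (1 + λ V_DS2)/(1 + λ V_DS1).
10.9/8.12 = 1.342 = (1 + 8.46 λ)/(1 + 2.71 λ).
Solving: λ (I_D1 V_DS2 − I_D2 V_DS1) = I_D2 − I_D1, so λ = (10.9 − 8.12) / (8.12 × 8.46 − 10.9 × 2.71) = 2.78 / 39.2 = 0.071 V⁻¹.

λ = 0.0710 V⁻¹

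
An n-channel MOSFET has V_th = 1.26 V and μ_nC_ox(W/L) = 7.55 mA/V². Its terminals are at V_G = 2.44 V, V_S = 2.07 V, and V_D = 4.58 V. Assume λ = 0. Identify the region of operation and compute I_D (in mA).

V_GS = V_G − V_S = 2.44 − 2.07 = 0.37 V; V_DS = V_D − V_S = 4.58 − 2.07 = 2.51 V.
V_GS = 0.37 V < V_th = 1.26 V, so the transistor is in cutoff.

Cutoff; I_D = 0 mA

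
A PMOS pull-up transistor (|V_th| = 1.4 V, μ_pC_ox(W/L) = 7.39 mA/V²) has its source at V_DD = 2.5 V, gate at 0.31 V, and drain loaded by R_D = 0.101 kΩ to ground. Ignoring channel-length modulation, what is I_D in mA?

V_SG = V_DD − V_G = 2.5 − 0.31 = 2.19 V, so V_ov = 2.19 − 1.4 = 0.79 V.
Assume saturation: I_D = ½ k_p V_ov² = 0.5 × 7.39 × 0.79² = 2.31 mA, giving V_SD = V_DD − I_D R_D = 2.5 − 2.31 × 0.101 = 2.27 V.
V_SD = 2.27 V ≥ V_ov = 0.79 V, confirming saturation.

I_D = 2.31 mA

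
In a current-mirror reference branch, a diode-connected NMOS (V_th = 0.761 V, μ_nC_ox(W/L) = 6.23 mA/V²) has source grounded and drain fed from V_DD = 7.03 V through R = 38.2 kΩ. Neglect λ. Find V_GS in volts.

With gate tied to drain, V_GS = V_DS ≥ V_GS − V_th, so the device is in saturation.
KCL at the drain: ½ k_n (V_GS − V_th)² = (V_DD − V_GS)/R.
Let x = V_GS − 0.761. Then 119 x² + x − 6.269 = 0, giving x = 0.225 V (positive root), so V_GS = 0.986 V.
I_D = (V_DD − V_GS)/R = (7.03 − 0.986) / 38.2 = 0.158 mA.

V_GS = 0.986 V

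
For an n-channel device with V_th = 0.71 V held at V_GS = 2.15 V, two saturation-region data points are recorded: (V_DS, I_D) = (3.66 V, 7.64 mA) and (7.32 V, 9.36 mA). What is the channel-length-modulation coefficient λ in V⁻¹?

With V_GS fixed, I_D ∝ (1 + λ V_DS) in saturation, so I_D2/I_D1 = (1 + λ V_DS2)/(1 + λ V_DS1).
9.36/7.64 = 1.225 = (1 + 7.32 λ)/(1 + 3.66 λ).
Solving: λ (I_D1 V_DS2 − I_D2 V_DS1) = I_D2 − I_D1, so λ = (9.36 − 7.64) / (7.64 × 7.32 − 9.36 × 3.66) = 1.72 / 21.7 = 0.0794 V⁻¹.

λ = 0.0794 V⁻¹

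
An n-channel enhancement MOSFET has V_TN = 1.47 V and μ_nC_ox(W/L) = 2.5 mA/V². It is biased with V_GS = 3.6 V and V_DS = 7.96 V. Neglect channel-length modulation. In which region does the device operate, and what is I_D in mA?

Saturation; I_D = 5.67 mA

V_ov = V_GS − V_TN = 3.6 − 1.47 = 2.13 V.
Since V_DS = 7.96 V ≥ V_ov = 2.13 V, the device is in saturation.
I_D = ½ k_n V_ov² = 0.5 × 2.5 × 2.13² = 5.67 mA.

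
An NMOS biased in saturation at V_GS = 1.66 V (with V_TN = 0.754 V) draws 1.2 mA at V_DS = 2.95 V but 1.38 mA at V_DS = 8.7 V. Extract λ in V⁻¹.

λ = 0.0283 V⁻¹

With V_GS fixed, I_D ∝ (1 + λ V_DS) in saturation, so I_D2/I_D1 = (1 + λ V_DS2)/(1 + λ V_DS1).
1.38/1.2 = 1.15 = (1 + 8.7 λ)/(1 + 2.95 λ).
Solving: λ (I_D1 V_DS2 − I_D2 V_DS1) = I_D2 − I_D1, so λ = (1.38 − 1.2) / (1.2 × 8.7 − 1.38 × 2.95) = 0.18 / 6.37 = 0.0283 V⁻¹.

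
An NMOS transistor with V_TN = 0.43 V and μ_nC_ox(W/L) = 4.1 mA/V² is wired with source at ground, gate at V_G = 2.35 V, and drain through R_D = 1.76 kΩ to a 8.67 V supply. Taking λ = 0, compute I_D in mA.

V_GS = V_G = 2.35 V, so V_ov = 2.35 − 0.43 = 1.92 V.
Assume saturation: I_D = ½ k_n V_ov² = 0.5 × 4.1 × 1.92² = 7.56 mA, giving V_DS = V_DD − I_D R_D = 8.67 − 7.56 × 1.76 = -4.63 V.
But -4.63 V < V_ov = 1.92 V, so the device is actually in triode.
In triode I_D = k_n[V_ov V_DS − ½ V_DS²] and I_D = (V_DD − V_DS)/R_D. Equating: 3.61 V_DS² − 14.85 V_DS + 8.67 = 0, giving V_DS = 0.704 V (the root below V_ov).
I_D = (8.67 − 0.704) / 1.76 = 4.53 mA.

I_D = 4.53 mA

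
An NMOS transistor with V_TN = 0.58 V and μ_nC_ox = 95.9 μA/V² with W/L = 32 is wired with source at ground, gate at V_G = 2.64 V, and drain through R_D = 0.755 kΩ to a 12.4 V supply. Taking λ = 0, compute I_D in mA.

I_D = 6.51 mA

V_GS = V_G = 2.64 V, so V_ov = 2.64 − 0.58 = 2.06 V.
k_n = μ_nC_ox · (W/L) = 3.069 mA/V².
Assume saturation: I_D = ½ k_n V_ov² = 0.5 × 3.069 × 2.06² = 6.51 mA, giving V_DS = V_DD − I_D R_D = 12.4 − 6.51 × 0.755 = 7.48 V.
V_DS = 7.48 V ≥ V_ov = 2.06 V, confirming saturation.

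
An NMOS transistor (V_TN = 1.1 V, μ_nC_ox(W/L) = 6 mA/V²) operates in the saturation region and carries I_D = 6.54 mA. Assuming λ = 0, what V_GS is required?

In saturation I_D = ½ k_n (V_GS − V_TN)², so V_GS − V_TN = √(2 I_D / k_n) = √(2 × 6.54 / 6) = 1.48 V.
V_GS = 1.1 + 1.48 = 2.58 V.

V_GS = 2.58 V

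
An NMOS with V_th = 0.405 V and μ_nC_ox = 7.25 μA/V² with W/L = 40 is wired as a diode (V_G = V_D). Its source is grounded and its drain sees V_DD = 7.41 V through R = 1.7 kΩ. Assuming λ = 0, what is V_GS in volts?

With gate tied to drain, V_GS = V_DS ≥ V_GS − V_th, so the device is in saturation.
k_n = μ_nC_ox · (W/L) = 0.29 mA/V².
KCL at the drain: ½ k_n (V_GS − V_th)² = (V_DD − V_GS)/R.
Let x = V_GS − 0.405. Then 0.246 x² + x − 7.005 = 0, giving x = 3.68 V (positive root), so V_GS = 4.08 V.
I_D = (V_DD − V_GS)/R = (7.41 − 4.08) / 1.7 = 1.96 mA.

V_GS = 4.08 V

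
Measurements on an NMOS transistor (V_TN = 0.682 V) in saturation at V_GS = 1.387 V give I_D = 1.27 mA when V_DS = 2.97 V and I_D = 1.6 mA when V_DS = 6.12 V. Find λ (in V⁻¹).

λ = 0.109 V⁻¹

With V_GS fixed, I_D ∝ (1 + λ V_DS) in saturation, so I_D2/I_D1 = (1 + λ V_DS2)/(1 + λ V_DS1).
1.6/1.27 = 1.26 = (1 + 6.12 λ)/(1 + 2.97 λ).
Solving: λ (I_D1 V_DS2 − I_D2 V_DS1) = I_D2 − I_D1, so λ = (1.6 − 1.27) / (1.27 × 6.12 − 1.6 × 2.97) = 0.33 / 3.02 = 0.109 V⁻¹.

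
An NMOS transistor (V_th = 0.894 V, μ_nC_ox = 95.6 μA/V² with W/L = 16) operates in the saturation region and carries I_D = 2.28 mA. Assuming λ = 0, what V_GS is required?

V_GS = 2.62 V

k_n = μ_nC_ox · (W/L) = 1.53 mA/V².
In saturation I_D = ½ k_n (V_GS − V_th)², so V_GS − V_th = √(2 I_D / k_n) = √(2 × 2.28 / 1.53) = 1.73 V.
V_GS = 0.894 + 1.73 = 2.62 V.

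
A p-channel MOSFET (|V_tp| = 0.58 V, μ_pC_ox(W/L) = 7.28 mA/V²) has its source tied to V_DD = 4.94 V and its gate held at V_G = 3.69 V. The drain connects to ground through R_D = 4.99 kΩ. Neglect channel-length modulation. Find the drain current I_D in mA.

I_D = 0.943 mA

V_SG = V_DD − V_G = 4.94 − 3.69 = 1.25 V, so V_ov = 1.25 − 0.58 = 0.67 V.
Assume saturation: I_D = ½ k_p V_ov² = 0.5 × 7.28 × 0.67² = 1.63 mA, giving V_SD = V_DD − I_D R_D = 4.94 − 1.63 × 4.99 = -3.21 V.
But -3.21 V < V_ov = 0.67 V, so the device is actually in triode.
In triode I_D = k_p[V_ov V_SD − ½ V_SD²] and I_D = (V_DD − V_SD)/R_D. Equating: 18.2 V_SD² − 25.34 V_SD + 4.94 = 0, giving V_SD = 0.234 V (the root below V_ov).
I_D = (4.94 − 0.234) / 4.99 = 0.943 mA.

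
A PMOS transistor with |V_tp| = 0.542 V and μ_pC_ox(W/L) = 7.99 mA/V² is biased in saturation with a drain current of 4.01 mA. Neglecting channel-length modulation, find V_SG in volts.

V_SG = 1.54 V

In saturation I_D = ½ k_p (V_SG − |V_tp|)², so V_SG − |V_tp| = √(2 I_D / k_p) = √(2 × 4.01 / 7.99) = 1 V.
V_SG = 0.542 + 1 = 1.54 V.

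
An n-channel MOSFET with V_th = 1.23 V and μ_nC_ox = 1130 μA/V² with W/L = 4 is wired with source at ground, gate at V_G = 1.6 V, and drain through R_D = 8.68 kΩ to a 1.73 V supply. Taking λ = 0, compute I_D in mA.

V_GS = V_G = 1.6 V, so V_ov = 1.6 − 1.23 = 0.37 V.
k_n = μ_nC_ox · (W/L) = 4.52 mA/V².
Assume saturation: I_D = ½ k_n V_ov² = 0.5 × 4.52 × 0.37² = 0.309 mA, giving V_DS = V_DD − I_D R_D = 1.73 − 0.309 × 8.68 = -0.956 V.
But -0.956 V < V_ov = 0.37 V, so the device is actually in triode.
In triode I_D = k_n[V_ov V_DS − ½ V_DS²] and I_D = (V_DD − V_DS)/R_D. Equating: 19.6 V_DS² − 15.52 V_DS + 1.73 = 0, giving V_DS = 0.134 V (the root below V_ov).
I_D = (1.73 − 0.134) / 8.68 = 0.184 mA.

I_D = 0.184 mA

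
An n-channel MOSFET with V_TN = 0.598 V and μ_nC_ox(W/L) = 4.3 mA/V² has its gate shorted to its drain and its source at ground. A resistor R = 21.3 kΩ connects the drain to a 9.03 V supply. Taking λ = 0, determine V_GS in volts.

V_GS = 1.02 V

With gate tied to drain, V_GS = V_DS ≥ V_GS − V_TN, so the device is in saturation.
KCL at the drain: ½ k_n (V_GS − V_TN)² = (V_DD − V_GS)/R.
Let x = V_GS − 0.598. Then 45.8 x² + x − 8.432 = 0, giving x = 0.418 V (positive root), so V_GS = 1.02 V.
I_D = (V_DD − V_GS)/R = (9.03 − 1.02) / 21.3 = 0.376 mA.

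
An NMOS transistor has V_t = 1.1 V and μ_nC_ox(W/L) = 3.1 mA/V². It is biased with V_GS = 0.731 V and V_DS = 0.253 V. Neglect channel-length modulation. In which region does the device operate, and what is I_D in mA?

Cutoff; I_D = 0 mA

V_GS = 0.731 V < V_t = 1.1 V, so the transistor is in cutoff.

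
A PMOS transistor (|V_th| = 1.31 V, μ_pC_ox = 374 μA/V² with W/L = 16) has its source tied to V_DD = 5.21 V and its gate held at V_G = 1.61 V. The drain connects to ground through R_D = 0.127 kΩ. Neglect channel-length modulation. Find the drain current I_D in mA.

I_D = 15.7 mA

V_SG = V_DD − V_G = 5.21 − 1.61 = 3.6 V, so V_ov = 3.6 − 1.31 = 2.29 V.
k_p = μ_pC_ox · (W/L) = 5.984 mA/V².
Assume saturation: I_D = ½ k_p V_ov² = 0.5 × 5.984 × 2.29² = 15.7 mA, giving V_SD = V_DD − I_D R_D = 5.21 − 15.7 × 0.127 = 3.22 V.
V_SD = 3.22 V ≥ V_ov = 2.29 V, confirming saturation.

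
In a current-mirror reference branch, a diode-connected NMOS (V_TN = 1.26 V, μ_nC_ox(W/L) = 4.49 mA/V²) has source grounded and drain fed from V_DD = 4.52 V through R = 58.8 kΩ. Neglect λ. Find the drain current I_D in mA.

With gate tied to drain, V_GS = V_DS ≥ V_GS − V_TN, so the device is in saturation.
KCL at the drain: ½ k_n (V_GS − V_TN)² = (V_DD − V_GS)/R.
Let x = V_GS − 1.26. Then 132 x² + x − 3.26 = 0, giving x = 0.153 V (positive root), so V_GS = 1.41 V.
I_D = (V_DD − V_GS)/R = (4.52 − 1.41) / 58.8 = 0.0528 mA.

I_D = 0.0528 mA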